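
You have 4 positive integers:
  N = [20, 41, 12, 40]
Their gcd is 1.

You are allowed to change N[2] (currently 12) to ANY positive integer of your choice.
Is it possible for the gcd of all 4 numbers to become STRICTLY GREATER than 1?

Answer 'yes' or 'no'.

Answer: no

Derivation:
Current gcd = 1
gcd of all OTHER numbers (without N[2]=12): gcd([20, 41, 40]) = 1
The new gcd after any change is gcd(1, new_value).
This can be at most 1.
Since 1 = old gcd 1, the gcd can only stay the same or decrease.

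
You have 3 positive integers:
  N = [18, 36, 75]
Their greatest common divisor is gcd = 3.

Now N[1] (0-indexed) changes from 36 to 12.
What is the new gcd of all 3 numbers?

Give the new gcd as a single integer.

Answer: 3

Derivation:
Numbers: [18, 36, 75], gcd = 3
Change: index 1, 36 -> 12
gcd of the OTHER numbers (without index 1): gcd([18, 75]) = 3
New gcd = gcd(g_others, new_val) = gcd(3, 12) = 3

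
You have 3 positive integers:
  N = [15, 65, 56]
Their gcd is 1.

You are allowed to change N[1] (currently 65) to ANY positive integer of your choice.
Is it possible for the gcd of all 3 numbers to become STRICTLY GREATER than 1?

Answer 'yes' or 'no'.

Current gcd = 1
gcd of all OTHER numbers (without N[1]=65): gcd([15, 56]) = 1
The new gcd after any change is gcd(1, new_value).
This can be at most 1.
Since 1 = old gcd 1, the gcd can only stay the same or decrease.

Answer: no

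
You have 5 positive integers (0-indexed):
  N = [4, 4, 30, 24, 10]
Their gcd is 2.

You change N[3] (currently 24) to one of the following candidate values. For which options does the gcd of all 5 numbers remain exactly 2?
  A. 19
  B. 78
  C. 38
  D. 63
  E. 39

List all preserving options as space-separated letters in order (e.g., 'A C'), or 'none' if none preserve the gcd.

Answer: B C

Derivation:
Old gcd = 2; gcd of others (without N[3]) = 2
New gcd for candidate v: gcd(2, v). Preserves old gcd iff gcd(2, v) = 2.
  Option A: v=19, gcd(2,19)=1 -> changes
  Option B: v=78, gcd(2,78)=2 -> preserves
  Option C: v=38, gcd(2,38)=2 -> preserves
  Option D: v=63, gcd(2,63)=1 -> changes
  Option E: v=39, gcd(2,39)=1 -> changes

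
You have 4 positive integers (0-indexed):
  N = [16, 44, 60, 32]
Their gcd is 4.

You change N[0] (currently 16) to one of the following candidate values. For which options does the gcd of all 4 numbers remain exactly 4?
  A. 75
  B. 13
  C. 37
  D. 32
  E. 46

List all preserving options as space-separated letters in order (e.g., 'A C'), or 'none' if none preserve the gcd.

Old gcd = 4; gcd of others (without N[0]) = 4
New gcd for candidate v: gcd(4, v). Preserves old gcd iff gcd(4, v) = 4.
  Option A: v=75, gcd(4,75)=1 -> changes
  Option B: v=13, gcd(4,13)=1 -> changes
  Option C: v=37, gcd(4,37)=1 -> changes
  Option D: v=32, gcd(4,32)=4 -> preserves
  Option E: v=46, gcd(4,46)=2 -> changes

Answer: D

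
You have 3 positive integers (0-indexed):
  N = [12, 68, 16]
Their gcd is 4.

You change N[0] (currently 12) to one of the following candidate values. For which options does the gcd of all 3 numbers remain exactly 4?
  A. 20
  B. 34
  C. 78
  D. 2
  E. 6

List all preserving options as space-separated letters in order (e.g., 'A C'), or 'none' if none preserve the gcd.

Answer: A

Derivation:
Old gcd = 4; gcd of others (without N[0]) = 4
New gcd for candidate v: gcd(4, v). Preserves old gcd iff gcd(4, v) = 4.
  Option A: v=20, gcd(4,20)=4 -> preserves
  Option B: v=34, gcd(4,34)=2 -> changes
  Option C: v=78, gcd(4,78)=2 -> changes
  Option D: v=2, gcd(4,2)=2 -> changes
  Option E: v=6, gcd(4,6)=2 -> changes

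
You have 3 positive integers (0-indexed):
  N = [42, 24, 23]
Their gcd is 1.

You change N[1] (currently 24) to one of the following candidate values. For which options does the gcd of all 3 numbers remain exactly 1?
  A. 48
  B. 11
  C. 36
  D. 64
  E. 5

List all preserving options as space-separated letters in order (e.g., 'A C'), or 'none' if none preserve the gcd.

Old gcd = 1; gcd of others (without N[1]) = 1
New gcd for candidate v: gcd(1, v). Preserves old gcd iff gcd(1, v) = 1.
  Option A: v=48, gcd(1,48)=1 -> preserves
  Option B: v=11, gcd(1,11)=1 -> preserves
  Option C: v=36, gcd(1,36)=1 -> preserves
  Option D: v=64, gcd(1,64)=1 -> preserves
  Option E: v=5, gcd(1,5)=1 -> preserves

Answer: A B C D E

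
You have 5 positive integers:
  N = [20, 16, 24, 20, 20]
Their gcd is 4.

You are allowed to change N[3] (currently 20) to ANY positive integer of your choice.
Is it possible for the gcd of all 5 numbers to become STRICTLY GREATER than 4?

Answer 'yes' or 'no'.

Current gcd = 4
gcd of all OTHER numbers (without N[3]=20): gcd([20, 16, 24, 20]) = 4
The new gcd after any change is gcd(4, new_value).
This can be at most 4.
Since 4 = old gcd 4, the gcd can only stay the same or decrease.

Answer: no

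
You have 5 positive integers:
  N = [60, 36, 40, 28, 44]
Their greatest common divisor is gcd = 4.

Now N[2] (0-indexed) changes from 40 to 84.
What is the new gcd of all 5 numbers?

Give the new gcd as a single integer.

Answer: 4

Derivation:
Numbers: [60, 36, 40, 28, 44], gcd = 4
Change: index 2, 40 -> 84
gcd of the OTHER numbers (without index 2): gcd([60, 36, 28, 44]) = 4
New gcd = gcd(g_others, new_val) = gcd(4, 84) = 4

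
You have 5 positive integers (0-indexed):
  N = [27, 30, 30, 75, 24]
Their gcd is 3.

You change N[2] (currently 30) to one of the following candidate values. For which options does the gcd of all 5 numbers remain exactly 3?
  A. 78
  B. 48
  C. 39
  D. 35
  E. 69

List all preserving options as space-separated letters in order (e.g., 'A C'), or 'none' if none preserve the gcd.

Answer: A B C E

Derivation:
Old gcd = 3; gcd of others (without N[2]) = 3
New gcd for candidate v: gcd(3, v). Preserves old gcd iff gcd(3, v) = 3.
  Option A: v=78, gcd(3,78)=3 -> preserves
  Option B: v=48, gcd(3,48)=3 -> preserves
  Option C: v=39, gcd(3,39)=3 -> preserves
  Option D: v=35, gcd(3,35)=1 -> changes
  Option E: v=69, gcd(3,69)=3 -> preserves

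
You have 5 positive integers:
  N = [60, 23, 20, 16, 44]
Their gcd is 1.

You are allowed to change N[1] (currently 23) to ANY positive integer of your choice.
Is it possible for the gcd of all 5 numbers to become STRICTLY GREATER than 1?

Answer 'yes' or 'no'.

Current gcd = 1
gcd of all OTHER numbers (without N[1]=23): gcd([60, 20, 16, 44]) = 4
The new gcd after any change is gcd(4, new_value).
This can be at most 4.
Since 4 > old gcd 1, the gcd CAN increase (e.g., set N[1] = 4).

Answer: yes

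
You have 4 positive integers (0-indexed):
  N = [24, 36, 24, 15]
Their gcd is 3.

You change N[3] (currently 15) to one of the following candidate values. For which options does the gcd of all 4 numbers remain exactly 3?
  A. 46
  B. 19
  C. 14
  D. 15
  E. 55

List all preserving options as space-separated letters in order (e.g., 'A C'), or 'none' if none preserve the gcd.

Answer: D

Derivation:
Old gcd = 3; gcd of others (without N[3]) = 12
New gcd for candidate v: gcd(12, v). Preserves old gcd iff gcd(12, v) = 3.
  Option A: v=46, gcd(12,46)=2 -> changes
  Option B: v=19, gcd(12,19)=1 -> changes
  Option C: v=14, gcd(12,14)=2 -> changes
  Option D: v=15, gcd(12,15)=3 -> preserves
  Option E: v=55, gcd(12,55)=1 -> changes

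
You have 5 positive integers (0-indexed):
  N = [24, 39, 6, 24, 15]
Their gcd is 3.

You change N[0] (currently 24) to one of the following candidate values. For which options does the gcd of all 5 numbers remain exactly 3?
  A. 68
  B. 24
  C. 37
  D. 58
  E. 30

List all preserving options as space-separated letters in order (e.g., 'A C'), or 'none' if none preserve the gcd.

Old gcd = 3; gcd of others (without N[0]) = 3
New gcd for candidate v: gcd(3, v). Preserves old gcd iff gcd(3, v) = 3.
  Option A: v=68, gcd(3,68)=1 -> changes
  Option B: v=24, gcd(3,24)=3 -> preserves
  Option C: v=37, gcd(3,37)=1 -> changes
  Option D: v=58, gcd(3,58)=1 -> changes
  Option E: v=30, gcd(3,30)=3 -> preserves

Answer: B E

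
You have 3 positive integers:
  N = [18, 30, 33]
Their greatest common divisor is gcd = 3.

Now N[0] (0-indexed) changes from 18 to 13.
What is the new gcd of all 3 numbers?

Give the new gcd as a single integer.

Numbers: [18, 30, 33], gcd = 3
Change: index 0, 18 -> 13
gcd of the OTHER numbers (without index 0): gcd([30, 33]) = 3
New gcd = gcd(g_others, new_val) = gcd(3, 13) = 1

Answer: 1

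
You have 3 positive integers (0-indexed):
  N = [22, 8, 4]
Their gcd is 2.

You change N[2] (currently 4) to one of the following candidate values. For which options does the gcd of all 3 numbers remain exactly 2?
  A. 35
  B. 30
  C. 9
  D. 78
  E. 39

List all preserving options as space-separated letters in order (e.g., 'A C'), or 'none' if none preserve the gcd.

Answer: B D

Derivation:
Old gcd = 2; gcd of others (without N[2]) = 2
New gcd for candidate v: gcd(2, v). Preserves old gcd iff gcd(2, v) = 2.
  Option A: v=35, gcd(2,35)=1 -> changes
  Option B: v=30, gcd(2,30)=2 -> preserves
  Option C: v=9, gcd(2,9)=1 -> changes
  Option D: v=78, gcd(2,78)=2 -> preserves
  Option E: v=39, gcd(2,39)=1 -> changes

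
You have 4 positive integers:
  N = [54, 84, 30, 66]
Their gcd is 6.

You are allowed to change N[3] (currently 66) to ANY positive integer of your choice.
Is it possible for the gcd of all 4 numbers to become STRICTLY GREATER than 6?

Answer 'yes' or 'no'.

Current gcd = 6
gcd of all OTHER numbers (without N[3]=66): gcd([54, 84, 30]) = 6
The new gcd after any change is gcd(6, new_value).
This can be at most 6.
Since 6 = old gcd 6, the gcd can only stay the same or decrease.

Answer: no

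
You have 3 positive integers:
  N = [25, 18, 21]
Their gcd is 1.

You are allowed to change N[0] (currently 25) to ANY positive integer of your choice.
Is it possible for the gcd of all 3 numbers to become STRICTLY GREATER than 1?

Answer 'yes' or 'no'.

Current gcd = 1
gcd of all OTHER numbers (without N[0]=25): gcd([18, 21]) = 3
The new gcd after any change is gcd(3, new_value).
This can be at most 3.
Since 3 > old gcd 1, the gcd CAN increase (e.g., set N[0] = 3).

Answer: yes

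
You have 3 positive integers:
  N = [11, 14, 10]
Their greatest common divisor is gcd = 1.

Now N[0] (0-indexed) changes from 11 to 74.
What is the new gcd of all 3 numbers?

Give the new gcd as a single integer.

Answer: 2

Derivation:
Numbers: [11, 14, 10], gcd = 1
Change: index 0, 11 -> 74
gcd of the OTHER numbers (without index 0): gcd([14, 10]) = 2
New gcd = gcd(g_others, new_val) = gcd(2, 74) = 2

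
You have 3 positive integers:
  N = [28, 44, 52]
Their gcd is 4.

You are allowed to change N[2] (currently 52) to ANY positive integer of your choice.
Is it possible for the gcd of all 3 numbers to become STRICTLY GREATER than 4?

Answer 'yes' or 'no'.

Current gcd = 4
gcd of all OTHER numbers (without N[2]=52): gcd([28, 44]) = 4
The new gcd after any change is gcd(4, new_value).
This can be at most 4.
Since 4 = old gcd 4, the gcd can only stay the same or decrease.

Answer: no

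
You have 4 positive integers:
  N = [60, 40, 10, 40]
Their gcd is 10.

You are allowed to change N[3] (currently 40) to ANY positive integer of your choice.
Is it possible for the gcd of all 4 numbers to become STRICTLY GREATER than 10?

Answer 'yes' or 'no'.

Current gcd = 10
gcd of all OTHER numbers (without N[3]=40): gcd([60, 40, 10]) = 10
The new gcd after any change is gcd(10, new_value).
This can be at most 10.
Since 10 = old gcd 10, the gcd can only stay the same or decrease.

Answer: no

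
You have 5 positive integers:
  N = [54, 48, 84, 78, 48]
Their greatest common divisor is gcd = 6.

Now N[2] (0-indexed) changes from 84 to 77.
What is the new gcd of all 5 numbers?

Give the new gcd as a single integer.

Numbers: [54, 48, 84, 78, 48], gcd = 6
Change: index 2, 84 -> 77
gcd of the OTHER numbers (without index 2): gcd([54, 48, 78, 48]) = 6
New gcd = gcd(g_others, new_val) = gcd(6, 77) = 1

Answer: 1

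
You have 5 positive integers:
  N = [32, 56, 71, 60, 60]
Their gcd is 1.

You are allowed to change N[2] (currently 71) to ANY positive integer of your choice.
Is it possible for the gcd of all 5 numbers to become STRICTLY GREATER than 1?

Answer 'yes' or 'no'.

Answer: yes

Derivation:
Current gcd = 1
gcd of all OTHER numbers (without N[2]=71): gcd([32, 56, 60, 60]) = 4
The new gcd after any change is gcd(4, new_value).
This can be at most 4.
Since 4 > old gcd 1, the gcd CAN increase (e.g., set N[2] = 4).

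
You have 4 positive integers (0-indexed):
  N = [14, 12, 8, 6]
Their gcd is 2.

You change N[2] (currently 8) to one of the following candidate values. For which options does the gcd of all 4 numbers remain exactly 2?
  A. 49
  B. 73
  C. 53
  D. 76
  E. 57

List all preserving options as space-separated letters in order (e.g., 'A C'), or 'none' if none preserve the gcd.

Answer: D

Derivation:
Old gcd = 2; gcd of others (without N[2]) = 2
New gcd for candidate v: gcd(2, v). Preserves old gcd iff gcd(2, v) = 2.
  Option A: v=49, gcd(2,49)=1 -> changes
  Option B: v=73, gcd(2,73)=1 -> changes
  Option C: v=53, gcd(2,53)=1 -> changes
  Option D: v=76, gcd(2,76)=2 -> preserves
  Option E: v=57, gcd(2,57)=1 -> changes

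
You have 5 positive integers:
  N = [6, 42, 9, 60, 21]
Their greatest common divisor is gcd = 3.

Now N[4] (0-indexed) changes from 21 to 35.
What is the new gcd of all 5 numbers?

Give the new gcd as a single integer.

Answer: 1

Derivation:
Numbers: [6, 42, 9, 60, 21], gcd = 3
Change: index 4, 21 -> 35
gcd of the OTHER numbers (without index 4): gcd([6, 42, 9, 60]) = 3
New gcd = gcd(g_others, new_val) = gcd(3, 35) = 1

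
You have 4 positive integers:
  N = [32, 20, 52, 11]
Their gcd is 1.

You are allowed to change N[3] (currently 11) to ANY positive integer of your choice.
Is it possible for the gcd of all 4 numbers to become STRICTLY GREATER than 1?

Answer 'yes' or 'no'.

Answer: yes

Derivation:
Current gcd = 1
gcd of all OTHER numbers (without N[3]=11): gcd([32, 20, 52]) = 4
The new gcd after any change is gcd(4, new_value).
This can be at most 4.
Since 4 > old gcd 1, the gcd CAN increase (e.g., set N[3] = 4).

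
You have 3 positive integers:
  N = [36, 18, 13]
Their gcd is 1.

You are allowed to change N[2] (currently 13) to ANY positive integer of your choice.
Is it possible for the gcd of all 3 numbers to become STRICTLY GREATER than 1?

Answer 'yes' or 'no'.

Current gcd = 1
gcd of all OTHER numbers (without N[2]=13): gcd([36, 18]) = 18
The new gcd after any change is gcd(18, new_value).
This can be at most 18.
Since 18 > old gcd 1, the gcd CAN increase (e.g., set N[2] = 18).

Answer: yes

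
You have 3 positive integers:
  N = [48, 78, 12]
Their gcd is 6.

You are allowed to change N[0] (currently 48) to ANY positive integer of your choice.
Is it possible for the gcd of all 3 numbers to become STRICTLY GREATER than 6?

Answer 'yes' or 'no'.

Current gcd = 6
gcd of all OTHER numbers (without N[0]=48): gcd([78, 12]) = 6
The new gcd after any change is gcd(6, new_value).
This can be at most 6.
Since 6 = old gcd 6, the gcd can only stay the same or decrease.

Answer: no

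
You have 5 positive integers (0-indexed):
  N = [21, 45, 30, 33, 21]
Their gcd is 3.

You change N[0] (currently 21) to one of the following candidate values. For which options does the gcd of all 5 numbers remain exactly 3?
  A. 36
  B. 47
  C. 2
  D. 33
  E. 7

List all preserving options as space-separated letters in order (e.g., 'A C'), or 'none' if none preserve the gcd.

Old gcd = 3; gcd of others (without N[0]) = 3
New gcd for candidate v: gcd(3, v). Preserves old gcd iff gcd(3, v) = 3.
  Option A: v=36, gcd(3,36)=3 -> preserves
  Option B: v=47, gcd(3,47)=1 -> changes
  Option C: v=2, gcd(3,2)=1 -> changes
  Option D: v=33, gcd(3,33)=3 -> preserves
  Option E: v=7, gcd(3,7)=1 -> changes

Answer: A D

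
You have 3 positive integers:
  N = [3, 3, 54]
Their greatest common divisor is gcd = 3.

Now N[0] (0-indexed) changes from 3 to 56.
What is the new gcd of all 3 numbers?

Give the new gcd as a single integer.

Numbers: [3, 3, 54], gcd = 3
Change: index 0, 3 -> 56
gcd of the OTHER numbers (without index 0): gcd([3, 54]) = 3
New gcd = gcd(g_others, new_val) = gcd(3, 56) = 1

Answer: 1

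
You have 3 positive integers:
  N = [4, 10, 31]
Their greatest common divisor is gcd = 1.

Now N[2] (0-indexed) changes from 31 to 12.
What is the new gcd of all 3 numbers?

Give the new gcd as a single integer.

Answer: 2

Derivation:
Numbers: [4, 10, 31], gcd = 1
Change: index 2, 31 -> 12
gcd of the OTHER numbers (without index 2): gcd([4, 10]) = 2
New gcd = gcd(g_others, new_val) = gcd(2, 12) = 2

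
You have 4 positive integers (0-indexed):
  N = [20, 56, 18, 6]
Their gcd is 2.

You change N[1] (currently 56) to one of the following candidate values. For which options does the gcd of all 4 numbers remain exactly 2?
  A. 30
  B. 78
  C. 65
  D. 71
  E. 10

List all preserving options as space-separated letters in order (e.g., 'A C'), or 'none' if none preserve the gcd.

Old gcd = 2; gcd of others (without N[1]) = 2
New gcd for candidate v: gcd(2, v). Preserves old gcd iff gcd(2, v) = 2.
  Option A: v=30, gcd(2,30)=2 -> preserves
  Option B: v=78, gcd(2,78)=2 -> preserves
  Option C: v=65, gcd(2,65)=1 -> changes
  Option D: v=71, gcd(2,71)=1 -> changes
  Option E: v=10, gcd(2,10)=2 -> preserves

Answer: A B E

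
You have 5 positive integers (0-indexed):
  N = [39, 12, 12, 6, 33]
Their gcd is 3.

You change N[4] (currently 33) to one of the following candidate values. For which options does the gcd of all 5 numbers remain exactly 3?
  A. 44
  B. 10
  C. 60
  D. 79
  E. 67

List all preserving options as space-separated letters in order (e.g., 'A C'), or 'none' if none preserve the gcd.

Answer: C

Derivation:
Old gcd = 3; gcd of others (without N[4]) = 3
New gcd for candidate v: gcd(3, v). Preserves old gcd iff gcd(3, v) = 3.
  Option A: v=44, gcd(3,44)=1 -> changes
  Option B: v=10, gcd(3,10)=1 -> changes
  Option C: v=60, gcd(3,60)=3 -> preserves
  Option D: v=79, gcd(3,79)=1 -> changes
  Option E: v=67, gcd(3,67)=1 -> changes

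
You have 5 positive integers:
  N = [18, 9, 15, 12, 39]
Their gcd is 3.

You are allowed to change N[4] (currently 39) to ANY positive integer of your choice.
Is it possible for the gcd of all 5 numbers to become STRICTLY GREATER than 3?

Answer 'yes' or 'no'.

Answer: no

Derivation:
Current gcd = 3
gcd of all OTHER numbers (without N[4]=39): gcd([18, 9, 15, 12]) = 3
The new gcd after any change is gcd(3, new_value).
This can be at most 3.
Since 3 = old gcd 3, the gcd can only stay the same or decrease.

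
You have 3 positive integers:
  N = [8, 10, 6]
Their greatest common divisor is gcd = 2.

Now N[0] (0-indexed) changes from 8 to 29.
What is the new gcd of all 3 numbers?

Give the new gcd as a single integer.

Answer: 1

Derivation:
Numbers: [8, 10, 6], gcd = 2
Change: index 0, 8 -> 29
gcd of the OTHER numbers (without index 0): gcd([10, 6]) = 2
New gcd = gcd(g_others, new_val) = gcd(2, 29) = 1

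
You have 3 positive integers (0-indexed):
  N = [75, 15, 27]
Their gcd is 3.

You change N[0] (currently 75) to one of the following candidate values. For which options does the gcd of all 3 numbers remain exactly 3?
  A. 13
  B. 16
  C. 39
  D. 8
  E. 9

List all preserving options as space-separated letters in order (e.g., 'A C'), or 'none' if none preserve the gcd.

Old gcd = 3; gcd of others (without N[0]) = 3
New gcd for candidate v: gcd(3, v). Preserves old gcd iff gcd(3, v) = 3.
  Option A: v=13, gcd(3,13)=1 -> changes
  Option B: v=16, gcd(3,16)=1 -> changes
  Option C: v=39, gcd(3,39)=3 -> preserves
  Option D: v=8, gcd(3,8)=1 -> changes
  Option E: v=9, gcd(3,9)=3 -> preserves

Answer: C E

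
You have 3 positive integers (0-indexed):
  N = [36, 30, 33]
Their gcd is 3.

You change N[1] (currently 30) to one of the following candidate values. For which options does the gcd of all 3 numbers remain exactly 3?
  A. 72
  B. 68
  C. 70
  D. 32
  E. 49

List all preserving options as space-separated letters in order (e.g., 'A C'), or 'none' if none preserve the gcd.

Old gcd = 3; gcd of others (without N[1]) = 3
New gcd for candidate v: gcd(3, v). Preserves old gcd iff gcd(3, v) = 3.
  Option A: v=72, gcd(3,72)=3 -> preserves
  Option B: v=68, gcd(3,68)=1 -> changes
  Option C: v=70, gcd(3,70)=1 -> changes
  Option D: v=32, gcd(3,32)=1 -> changes
  Option E: v=49, gcd(3,49)=1 -> changes

Answer: A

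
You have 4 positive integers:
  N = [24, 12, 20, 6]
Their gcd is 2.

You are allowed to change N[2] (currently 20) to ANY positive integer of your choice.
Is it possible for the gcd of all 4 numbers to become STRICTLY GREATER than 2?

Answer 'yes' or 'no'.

Current gcd = 2
gcd of all OTHER numbers (without N[2]=20): gcd([24, 12, 6]) = 6
The new gcd after any change is gcd(6, new_value).
This can be at most 6.
Since 6 > old gcd 2, the gcd CAN increase (e.g., set N[2] = 6).

Answer: yes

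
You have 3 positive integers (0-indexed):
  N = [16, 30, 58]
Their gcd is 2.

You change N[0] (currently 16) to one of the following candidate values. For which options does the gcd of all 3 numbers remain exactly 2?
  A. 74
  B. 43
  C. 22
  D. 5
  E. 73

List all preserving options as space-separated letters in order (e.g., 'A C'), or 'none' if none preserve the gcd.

Answer: A C

Derivation:
Old gcd = 2; gcd of others (without N[0]) = 2
New gcd for candidate v: gcd(2, v). Preserves old gcd iff gcd(2, v) = 2.
  Option A: v=74, gcd(2,74)=2 -> preserves
  Option B: v=43, gcd(2,43)=1 -> changes
  Option C: v=22, gcd(2,22)=2 -> preserves
  Option D: v=5, gcd(2,5)=1 -> changes
  Option E: v=73, gcd(2,73)=1 -> changes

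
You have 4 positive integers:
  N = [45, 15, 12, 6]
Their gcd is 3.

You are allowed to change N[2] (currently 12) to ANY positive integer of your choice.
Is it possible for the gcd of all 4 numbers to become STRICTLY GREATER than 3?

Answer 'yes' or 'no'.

Answer: no

Derivation:
Current gcd = 3
gcd of all OTHER numbers (without N[2]=12): gcd([45, 15, 6]) = 3
The new gcd after any change is gcd(3, new_value).
This can be at most 3.
Since 3 = old gcd 3, the gcd can only stay the same or decrease.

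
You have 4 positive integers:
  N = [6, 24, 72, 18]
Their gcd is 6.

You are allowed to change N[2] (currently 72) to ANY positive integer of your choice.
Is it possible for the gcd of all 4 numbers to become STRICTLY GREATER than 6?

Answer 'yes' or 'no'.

Current gcd = 6
gcd of all OTHER numbers (without N[2]=72): gcd([6, 24, 18]) = 6
The new gcd after any change is gcd(6, new_value).
This can be at most 6.
Since 6 = old gcd 6, the gcd can only stay the same or decrease.

Answer: no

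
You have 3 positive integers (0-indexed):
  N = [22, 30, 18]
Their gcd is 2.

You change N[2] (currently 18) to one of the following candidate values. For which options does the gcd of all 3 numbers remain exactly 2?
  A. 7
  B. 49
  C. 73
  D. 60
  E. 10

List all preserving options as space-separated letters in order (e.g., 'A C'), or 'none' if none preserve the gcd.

Answer: D E

Derivation:
Old gcd = 2; gcd of others (without N[2]) = 2
New gcd for candidate v: gcd(2, v). Preserves old gcd iff gcd(2, v) = 2.
  Option A: v=7, gcd(2,7)=1 -> changes
  Option B: v=49, gcd(2,49)=1 -> changes
  Option C: v=73, gcd(2,73)=1 -> changes
  Option D: v=60, gcd(2,60)=2 -> preserves
  Option E: v=10, gcd(2,10)=2 -> preserves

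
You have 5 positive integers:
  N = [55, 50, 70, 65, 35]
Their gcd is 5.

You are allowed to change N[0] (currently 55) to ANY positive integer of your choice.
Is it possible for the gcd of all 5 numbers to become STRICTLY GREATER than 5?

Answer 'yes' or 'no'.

Answer: no

Derivation:
Current gcd = 5
gcd of all OTHER numbers (without N[0]=55): gcd([50, 70, 65, 35]) = 5
The new gcd after any change is gcd(5, new_value).
This can be at most 5.
Since 5 = old gcd 5, the gcd can only stay the same or decrease.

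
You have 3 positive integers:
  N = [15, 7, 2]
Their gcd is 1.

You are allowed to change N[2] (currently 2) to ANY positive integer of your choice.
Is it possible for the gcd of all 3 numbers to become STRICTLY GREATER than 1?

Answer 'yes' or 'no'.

Answer: no

Derivation:
Current gcd = 1
gcd of all OTHER numbers (without N[2]=2): gcd([15, 7]) = 1
The new gcd after any change is gcd(1, new_value).
This can be at most 1.
Since 1 = old gcd 1, the gcd can only stay the same or decrease.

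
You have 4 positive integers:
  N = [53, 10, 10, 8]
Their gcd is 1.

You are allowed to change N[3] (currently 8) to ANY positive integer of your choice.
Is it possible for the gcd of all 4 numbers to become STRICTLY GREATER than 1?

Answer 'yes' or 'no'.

Current gcd = 1
gcd of all OTHER numbers (without N[3]=8): gcd([53, 10, 10]) = 1
The new gcd after any change is gcd(1, new_value).
This can be at most 1.
Since 1 = old gcd 1, the gcd can only stay the same or decrease.

Answer: no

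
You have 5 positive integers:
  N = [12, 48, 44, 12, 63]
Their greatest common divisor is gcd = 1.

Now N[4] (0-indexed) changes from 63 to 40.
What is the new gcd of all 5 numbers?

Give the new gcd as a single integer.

Answer: 4

Derivation:
Numbers: [12, 48, 44, 12, 63], gcd = 1
Change: index 4, 63 -> 40
gcd of the OTHER numbers (without index 4): gcd([12, 48, 44, 12]) = 4
New gcd = gcd(g_others, new_val) = gcd(4, 40) = 4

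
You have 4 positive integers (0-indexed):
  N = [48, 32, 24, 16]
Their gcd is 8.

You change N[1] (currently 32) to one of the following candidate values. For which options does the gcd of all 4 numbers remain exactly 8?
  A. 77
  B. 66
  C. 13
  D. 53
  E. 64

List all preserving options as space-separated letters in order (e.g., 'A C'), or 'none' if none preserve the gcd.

Old gcd = 8; gcd of others (without N[1]) = 8
New gcd for candidate v: gcd(8, v). Preserves old gcd iff gcd(8, v) = 8.
  Option A: v=77, gcd(8,77)=1 -> changes
  Option B: v=66, gcd(8,66)=2 -> changes
  Option C: v=13, gcd(8,13)=1 -> changes
  Option D: v=53, gcd(8,53)=1 -> changes
  Option E: v=64, gcd(8,64)=8 -> preserves

Answer: E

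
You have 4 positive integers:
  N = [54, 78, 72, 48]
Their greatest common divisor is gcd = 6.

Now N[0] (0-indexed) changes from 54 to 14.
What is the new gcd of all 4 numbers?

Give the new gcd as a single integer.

Answer: 2

Derivation:
Numbers: [54, 78, 72, 48], gcd = 6
Change: index 0, 54 -> 14
gcd of the OTHER numbers (without index 0): gcd([78, 72, 48]) = 6
New gcd = gcd(g_others, new_val) = gcd(6, 14) = 2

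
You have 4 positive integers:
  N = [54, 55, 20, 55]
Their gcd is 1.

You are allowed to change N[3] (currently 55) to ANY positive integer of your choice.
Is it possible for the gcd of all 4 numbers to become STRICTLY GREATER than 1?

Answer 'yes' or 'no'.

Answer: no

Derivation:
Current gcd = 1
gcd of all OTHER numbers (without N[3]=55): gcd([54, 55, 20]) = 1
The new gcd after any change is gcd(1, new_value).
This can be at most 1.
Since 1 = old gcd 1, the gcd can only stay the same or decrease.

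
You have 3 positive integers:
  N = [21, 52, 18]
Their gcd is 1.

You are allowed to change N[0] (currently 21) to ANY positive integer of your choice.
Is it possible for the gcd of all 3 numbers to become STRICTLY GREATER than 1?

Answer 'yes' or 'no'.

Current gcd = 1
gcd of all OTHER numbers (without N[0]=21): gcd([52, 18]) = 2
The new gcd after any change is gcd(2, new_value).
This can be at most 2.
Since 2 > old gcd 1, the gcd CAN increase (e.g., set N[0] = 2).

Answer: yes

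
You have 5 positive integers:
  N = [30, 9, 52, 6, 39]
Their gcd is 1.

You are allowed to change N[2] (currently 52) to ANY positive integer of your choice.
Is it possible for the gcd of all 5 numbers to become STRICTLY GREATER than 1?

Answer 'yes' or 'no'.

Answer: yes

Derivation:
Current gcd = 1
gcd of all OTHER numbers (without N[2]=52): gcd([30, 9, 6, 39]) = 3
The new gcd after any change is gcd(3, new_value).
This can be at most 3.
Since 3 > old gcd 1, the gcd CAN increase (e.g., set N[2] = 3).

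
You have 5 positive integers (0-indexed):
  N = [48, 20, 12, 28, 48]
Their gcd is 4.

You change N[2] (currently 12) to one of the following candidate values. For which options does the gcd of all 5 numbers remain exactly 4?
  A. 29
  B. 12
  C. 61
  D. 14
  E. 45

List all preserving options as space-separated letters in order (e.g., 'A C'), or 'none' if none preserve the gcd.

Old gcd = 4; gcd of others (without N[2]) = 4
New gcd for candidate v: gcd(4, v). Preserves old gcd iff gcd(4, v) = 4.
  Option A: v=29, gcd(4,29)=1 -> changes
  Option B: v=12, gcd(4,12)=4 -> preserves
  Option C: v=61, gcd(4,61)=1 -> changes
  Option D: v=14, gcd(4,14)=2 -> changes
  Option E: v=45, gcd(4,45)=1 -> changes

Answer: B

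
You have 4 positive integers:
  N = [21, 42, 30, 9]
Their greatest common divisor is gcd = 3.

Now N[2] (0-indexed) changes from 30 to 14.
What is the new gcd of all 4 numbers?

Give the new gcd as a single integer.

Numbers: [21, 42, 30, 9], gcd = 3
Change: index 2, 30 -> 14
gcd of the OTHER numbers (without index 2): gcd([21, 42, 9]) = 3
New gcd = gcd(g_others, new_val) = gcd(3, 14) = 1

Answer: 1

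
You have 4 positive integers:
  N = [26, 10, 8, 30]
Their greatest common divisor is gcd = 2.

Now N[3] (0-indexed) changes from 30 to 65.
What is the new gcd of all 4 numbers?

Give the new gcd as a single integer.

Numbers: [26, 10, 8, 30], gcd = 2
Change: index 3, 30 -> 65
gcd of the OTHER numbers (without index 3): gcd([26, 10, 8]) = 2
New gcd = gcd(g_others, new_val) = gcd(2, 65) = 1

Answer: 1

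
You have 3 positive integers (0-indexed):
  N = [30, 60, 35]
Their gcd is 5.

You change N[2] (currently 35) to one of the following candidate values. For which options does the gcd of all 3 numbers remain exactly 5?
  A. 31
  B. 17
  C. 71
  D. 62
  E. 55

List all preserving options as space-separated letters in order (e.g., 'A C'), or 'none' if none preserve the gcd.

Answer: E

Derivation:
Old gcd = 5; gcd of others (without N[2]) = 30
New gcd for candidate v: gcd(30, v). Preserves old gcd iff gcd(30, v) = 5.
  Option A: v=31, gcd(30,31)=1 -> changes
  Option B: v=17, gcd(30,17)=1 -> changes
  Option C: v=71, gcd(30,71)=1 -> changes
  Option D: v=62, gcd(30,62)=2 -> changes
  Option E: v=55, gcd(30,55)=5 -> preserves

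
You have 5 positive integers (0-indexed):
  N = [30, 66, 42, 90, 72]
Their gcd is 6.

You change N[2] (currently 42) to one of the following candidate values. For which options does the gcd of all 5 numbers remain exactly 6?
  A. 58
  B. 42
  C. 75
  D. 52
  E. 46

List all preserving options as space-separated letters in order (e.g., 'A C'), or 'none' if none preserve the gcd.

Old gcd = 6; gcd of others (without N[2]) = 6
New gcd for candidate v: gcd(6, v). Preserves old gcd iff gcd(6, v) = 6.
  Option A: v=58, gcd(6,58)=2 -> changes
  Option B: v=42, gcd(6,42)=6 -> preserves
  Option C: v=75, gcd(6,75)=3 -> changes
  Option D: v=52, gcd(6,52)=2 -> changes
  Option E: v=46, gcd(6,46)=2 -> changes

Answer: B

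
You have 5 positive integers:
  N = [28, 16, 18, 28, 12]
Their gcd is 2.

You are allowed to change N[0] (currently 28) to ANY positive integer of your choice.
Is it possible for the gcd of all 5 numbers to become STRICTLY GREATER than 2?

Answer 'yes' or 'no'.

Answer: no

Derivation:
Current gcd = 2
gcd of all OTHER numbers (without N[0]=28): gcd([16, 18, 28, 12]) = 2
The new gcd after any change is gcd(2, new_value).
This can be at most 2.
Since 2 = old gcd 2, the gcd can only stay the same or decrease.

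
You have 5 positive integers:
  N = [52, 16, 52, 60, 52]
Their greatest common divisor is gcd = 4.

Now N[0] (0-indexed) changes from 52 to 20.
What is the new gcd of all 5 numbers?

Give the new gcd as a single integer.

Numbers: [52, 16, 52, 60, 52], gcd = 4
Change: index 0, 52 -> 20
gcd of the OTHER numbers (without index 0): gcd([16, 52, 60, 52]) = 4
New gcd = gcd(g_others, new_val) = gcd(4, 20) = 4

Answer: 4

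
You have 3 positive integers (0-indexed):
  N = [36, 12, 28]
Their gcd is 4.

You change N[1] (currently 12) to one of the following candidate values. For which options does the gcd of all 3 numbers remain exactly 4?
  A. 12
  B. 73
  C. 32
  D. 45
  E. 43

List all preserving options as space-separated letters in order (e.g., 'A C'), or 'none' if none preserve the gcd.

Answer: A C

Derivation:
Old gcd = 4; gcd of others (without N[1]) = 4
New gcd for candidate v: gcd(4, v). Preserves old gcd iff gcd(4, v) = 4.
  Option A: v=12, gcd(4,12)=4 -> preserves
  Option B: v=73, gcd(4,73)=1 -> changes
  Option C: v=32, gcd(4,32)=4 -> preserves
  Option D: v=45, gcd(4,45)=1 -> changes
  Option E: v=43, gcd(4,43)=1 -> changes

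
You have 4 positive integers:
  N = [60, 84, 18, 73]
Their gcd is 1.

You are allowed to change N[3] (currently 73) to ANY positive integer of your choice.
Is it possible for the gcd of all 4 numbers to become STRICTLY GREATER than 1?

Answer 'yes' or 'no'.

Answer: yes

Derivation:
Current gcd = 1
gcd of all OTHER numbers (without N[3]=73): gcd([60, 84, 18]) = 6
The new gcd after any change is gcd(6, new_value).
This can be at most 6.
Since 6 > old gcd 1, the gcd CAN increase (e.g., set N[3] = 6).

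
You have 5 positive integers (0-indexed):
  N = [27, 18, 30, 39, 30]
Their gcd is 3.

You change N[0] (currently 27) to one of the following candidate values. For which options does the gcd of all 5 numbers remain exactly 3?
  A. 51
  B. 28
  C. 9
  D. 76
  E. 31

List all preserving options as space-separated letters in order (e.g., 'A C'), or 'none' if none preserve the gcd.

Old gcd = 3; gcd of others (without N[0]) = 3
New gcd for candidate v: gcd(3, v). Preserves old gcd iff gcd(3, v) = 3.
  Option A: v=51, gcd(3,51)=3 -> preserves
  Option B: v=28, gcd(3,28)=1 -> changes
  Option C: v=9, gcd(3,9)=3 -> preserves
  Option D: v=76, gcd(3,76)=1 -> changes
  Option E: v=31, gcd(3,31)=1 -> changes

Answer: A C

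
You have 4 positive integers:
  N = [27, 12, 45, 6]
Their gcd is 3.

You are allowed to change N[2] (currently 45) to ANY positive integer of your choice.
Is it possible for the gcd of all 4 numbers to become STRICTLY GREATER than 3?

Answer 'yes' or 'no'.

Current gcd = 3
gcd of all OTHER numbers (without N[2]=45): gcd([27, 12, 6]) = 3
The new gcd after any change is gcd(3, new_value).
This can be at most 3.
Since 3 = old gcd 3, the gcd can only stay the same or decrease.

Answer: no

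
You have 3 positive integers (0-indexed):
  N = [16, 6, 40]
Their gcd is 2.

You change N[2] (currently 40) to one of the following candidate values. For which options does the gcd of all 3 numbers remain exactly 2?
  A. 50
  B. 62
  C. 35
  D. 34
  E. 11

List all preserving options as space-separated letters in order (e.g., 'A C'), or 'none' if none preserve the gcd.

Old gcd = 2; gcd of others (without N[2]) = 2
New gcd for candidate v: gcd(2, v). Preserves old gcd iff gcd(2, v) = 2.
  Option A: v=50, gcd(2,50)=2 -> preserves
  Option B: v=62, gcd(2,62)=2 -> preserves
  Option C: v=35, gcd(2,35)=1 -> changes
  Option D: v=34, gcd(2,34)=2 -> preserves
  Option E: v=11, gcd(2,11)=1 -> changes

Answer: A B D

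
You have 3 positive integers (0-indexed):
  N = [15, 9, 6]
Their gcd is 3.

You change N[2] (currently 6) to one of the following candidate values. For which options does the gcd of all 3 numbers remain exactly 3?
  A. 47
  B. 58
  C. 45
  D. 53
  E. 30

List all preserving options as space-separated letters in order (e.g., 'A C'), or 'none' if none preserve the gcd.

Answer: C E

Derivation:
Old gcd = 3; gcd of others (without N[2]) = 3
New gcd for candidate v: gcd(3, v). Preserves old gcd iff gcd(3, v) = 3.
  Option A: v=47, gcd(3,47)=1 -> changes
  Option B: v=58, gcd(3,58)=1 -> changes
  Option C: v=45, gcd(3,45)=3 -> preserves
  Option D: v=53, gcd(3,53)=1 -> changes
  Option E: v=30, gcd(3,30)=3 -> preserves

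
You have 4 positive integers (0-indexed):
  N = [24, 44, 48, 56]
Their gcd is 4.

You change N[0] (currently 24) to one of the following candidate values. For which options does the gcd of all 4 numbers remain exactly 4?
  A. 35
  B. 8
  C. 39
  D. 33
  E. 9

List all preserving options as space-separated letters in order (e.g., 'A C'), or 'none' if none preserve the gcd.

Answer: B

Derivation:
Old gcd = 4; gcd of others (without N[0]) = 4
New gcd for candidate v: gcd(4, v). Preserves old gcd iff gcd(4, v) = 4.
  Option A: v=35, gcd(4,35)=1 -> changes
  Option B: v=8, gcd(4,8)=4 -> preserves
  Option C: v=39, gcd(4,39)=1 -> changes
  Option D: v=33, gcd(4,33)=1 -> changes
  Option E: v=9, gcd(4,9)=1 -> changes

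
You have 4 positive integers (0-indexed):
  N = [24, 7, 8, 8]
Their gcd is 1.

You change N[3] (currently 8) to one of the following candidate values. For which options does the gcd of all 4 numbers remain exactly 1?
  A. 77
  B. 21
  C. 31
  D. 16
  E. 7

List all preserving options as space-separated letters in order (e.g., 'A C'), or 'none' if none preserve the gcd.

Answer: A B C D E

Derivation:
Old gcd = 1; gcd of others (without N[3]) = 1
New gcd for candidate v: gcd(1, v). Preserves old gcd iff gcd(1, v) = 1.
  Option A: v=77, gcd(1,77)=1 -> preserves
  Option B: v=21, gcd(1,21)=1 -> preserves
  Option C: v=31, gcd(1,31)=1 -> preserves
  Option D: v=16, gcd(1,16)=1 -> preserves
  Option E: v=7, gcd(1,7)=1 -> preserves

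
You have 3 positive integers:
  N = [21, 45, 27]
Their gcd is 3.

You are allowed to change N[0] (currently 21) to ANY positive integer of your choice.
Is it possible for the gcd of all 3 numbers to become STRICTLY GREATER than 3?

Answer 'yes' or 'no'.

Answer: yes

Derivation:
Current gcd = 3
gcd of all OTHER numbers (without N[0]=21): gcd([45, 27]) = 9
The new gcd after any change is gcd(9, new_value).
This can be at most 9.
Since 9 > old gcd 3, the gcd CAN increase (e.g., set N[0] = 9).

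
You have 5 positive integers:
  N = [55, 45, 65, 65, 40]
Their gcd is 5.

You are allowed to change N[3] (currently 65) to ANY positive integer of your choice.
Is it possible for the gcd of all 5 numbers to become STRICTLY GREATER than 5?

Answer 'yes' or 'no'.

Current gcd = 5
gcd of all OTHER numbers (without N[3]=65): gcd([55, 45, 65, 40]) = 5
The new gcd after any change is gcd(5, new_value).
This can be at most 5.
Since 5 = old gcd 5, the gcd can only stay the same or decrease.

Answer: no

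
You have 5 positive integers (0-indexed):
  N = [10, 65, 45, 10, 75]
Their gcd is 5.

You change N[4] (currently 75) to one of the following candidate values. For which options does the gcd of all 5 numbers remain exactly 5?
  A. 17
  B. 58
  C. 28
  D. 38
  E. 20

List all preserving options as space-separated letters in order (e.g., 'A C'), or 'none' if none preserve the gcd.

Old gcd = 5; gcd of others (without N[4]) = 5
New gcd for candidate v: gcd(5, v). Preserves old gcd iff gcd(5, v) = 5.
  Option A: v=17, gcd(5,17)=1 -> changes
  Option B: v=58, gcd(5,58)=1 -> changes
  Option C: v=28, gcd(5,28)=1 -> changes
  Option D: v=38, gcd(5,38)=1 -> changes
  Option E: v=20, gcd(5,20)=5 -> preserves

Answer: E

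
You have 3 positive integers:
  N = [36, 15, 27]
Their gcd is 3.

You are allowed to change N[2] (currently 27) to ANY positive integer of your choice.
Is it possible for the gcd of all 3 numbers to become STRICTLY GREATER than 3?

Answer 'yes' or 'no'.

Current gcd = 3
gcd of all OTHER numbers (without N[2]=27): gcd([36, 15]) = 3
The new gcd after any change is gcd(3, new_value).
This can be at most 3.
Since 3 = old gcd 3, the gcd can only stay the same or decrease.

Answer: no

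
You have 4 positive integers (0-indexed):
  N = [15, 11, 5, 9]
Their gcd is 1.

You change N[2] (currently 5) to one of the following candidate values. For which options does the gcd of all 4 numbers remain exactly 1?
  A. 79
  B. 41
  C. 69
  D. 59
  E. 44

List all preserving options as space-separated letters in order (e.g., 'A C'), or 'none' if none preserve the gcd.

Answer: A B C D E

Derivation:
Old gcd = 1; gcd of others (without N[2]) = 1
New gcd for candidate v: gcd(1, v). Preserves old gcd iff gcd(1, v) = 1.
  Option A: v=79, gcd(1,79)=1 -> preserves
  Option B: v=41, gcd(1,41)=1 -> preserves
  Option C: v=69, gcd(1,69)=1 -> preserves
  Option D: v=59, gcd(1,59)=1 -> preserves
  Option E: v=44, gcd(1,44)=1 -> preserves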